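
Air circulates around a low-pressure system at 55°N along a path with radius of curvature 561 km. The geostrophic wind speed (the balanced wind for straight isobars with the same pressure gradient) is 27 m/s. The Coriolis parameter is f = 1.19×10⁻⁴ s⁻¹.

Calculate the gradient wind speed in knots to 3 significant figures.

Around a low, centrifugal force acts outward with Coriolis, so pressure-gradient force balances both:
(1/ρ)|∂P/∂n| = fV + V²/R  →  V² + fR·V − fR·V_g = 0
With fR = 1.19×10⁻⁴ × 561×10³ m = 66.8 m/s:
V = [−fR + √((fR)² + 4 fR V_g)]/2 = [−66.8 + √(66.8² + 4×66.8×27)]/2 = 20.6 m/s
Subgeostrophic (V < V_g = 27 m/s), as expected around a low.
Converting: 20.6 m/s × 1.944 = 40.1 knots

40.1 knots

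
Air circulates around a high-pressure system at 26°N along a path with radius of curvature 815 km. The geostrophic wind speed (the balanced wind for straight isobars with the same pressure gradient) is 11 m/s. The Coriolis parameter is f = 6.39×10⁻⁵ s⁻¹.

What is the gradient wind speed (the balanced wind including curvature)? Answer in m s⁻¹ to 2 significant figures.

Around a high, pressure-gradient force acts outward with centrifugal, so Coriolis balances both:
fV = (1/ρ)|∂P/∂n| + V²/R  →  V² − fR·V + fR·V_g = 0
With fR = 6.39×10⁻⁵ × 815×10³ m = 52.1 m/s:
V = [fR − √((fR)² − 4 fR V_g)]/2 = [52.1 − √(52.1² − 4×52.1×11)]/2 = 15.8 m/s
Supergeostrophic (V > V_g = 11 m/s), as expected around a high.

16 m s⁻¹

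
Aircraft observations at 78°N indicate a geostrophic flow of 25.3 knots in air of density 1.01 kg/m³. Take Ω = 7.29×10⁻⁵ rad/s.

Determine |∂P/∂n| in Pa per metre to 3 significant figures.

1.87×10⁻³ Pa/m

Coriolis parameter at 78°N:
f = 2Ω sin φ = 2 × 7.29×10⁻⁵ × sin 78° = 1.43×10⁻⁴ s⁻¹
Wind speed in SI: 25.3 knots = 13.0 m/s
Geostrophic balance rearranged: |∂P/∂n| = f ρ V_g
|∂P/∂n| = 1.43×10⁻⁴ × 1.01 × 13.0 = 1.87×10⁻³ Pa/m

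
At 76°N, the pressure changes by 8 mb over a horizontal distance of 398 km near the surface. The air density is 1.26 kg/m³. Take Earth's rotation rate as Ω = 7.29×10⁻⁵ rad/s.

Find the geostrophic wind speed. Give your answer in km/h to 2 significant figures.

41 km/h

Coriolis parameter at 76°N:
f = 2Ω sin φ = 2 × 7.29×10⁻⁵ × sin 76° = 1.41×10⁻⁴ s⁻¹
Pressure gradient: |∂P/∂n| = 800 Pa / 398000 m = 2.01×10⁻³ Pa/m
Geostrophic balance (pressure-gradient force = Coriolis force):
V_g = (1/(fρ)) |∂P/∂n| = 2.01×10⁻³ / (1.41×10⁻⁴ × 1.26) = 11.3 m/s
Converting: 11.3 m/s × 3.6 = 41 km/h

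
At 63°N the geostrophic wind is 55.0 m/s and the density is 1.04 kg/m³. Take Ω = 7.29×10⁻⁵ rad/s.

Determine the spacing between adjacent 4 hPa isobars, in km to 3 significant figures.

53.8 km

Coriolis parameter at 63°N:
f = 2Ω sin φ = 2 × 7.29×10⁻⁵ × sin 63° = 1.30×10⁻⁴ s⁻¹
Geostrophic balance rearranged: |∂P/∂n| = f ρ V_g
|∂P/∂n| = 1.30×10⁻⁴ × 1.04 × 55.0 = 7.43×10⁻³ Pa/m
Isobar spacing: Δn = ΔP/|∂P/∂n| = 400 Pa / 7.43×10⁻³ Pa/m = 53830 m ≈ 53.8 km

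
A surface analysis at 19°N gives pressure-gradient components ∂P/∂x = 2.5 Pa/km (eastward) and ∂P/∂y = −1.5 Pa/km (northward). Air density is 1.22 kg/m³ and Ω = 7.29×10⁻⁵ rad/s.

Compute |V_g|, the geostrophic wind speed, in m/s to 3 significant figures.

Coriolis parameter at 19°N:
f = 2Ω sin φ = 2 × 7.29×10⁻⁵ × sin 19° = 4.75×10⁻⁵ s⁻¹
Component geostrophic relations (x east, y north):
u_g = −(1/(fρ)) ∂P/∂y,  v_g = (1/(fρ)) ∂P/∂x
u_g = −(−1.5×10⁻³)/(4.75×10⁻⁵ × 1.22) = 25.9 m/s;  v_g = (2.5×10⁻³)/(4.75×10⁻⁵ × 1.22) = 43.2 m/s
|V_g| = √(u_g² + v_g²) = 50.3 m/s

50.3 m/s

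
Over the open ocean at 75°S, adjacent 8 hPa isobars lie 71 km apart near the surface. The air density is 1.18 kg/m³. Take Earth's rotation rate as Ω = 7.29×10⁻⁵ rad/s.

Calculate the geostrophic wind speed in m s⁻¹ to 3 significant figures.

Coriolis parameter at 75°S:
f = 2Ω sin φ = 2 × 7.29×10⁻⁵ × sin 75° = 1.41×10⁻⁴ s⁻¹
Pressure gradient: |∂P/∂n| = 800 Pa / 71000 m = 1.13×10⁻² Pa/m
Geostrophic balance (pressure-gradient force = Coriolis force):
V_g = (1/(fρ)) |∂P/∂n| = 1.13×10⁻² / (1.41×10⁻⁴ × 1.18) = 67.8 m/s

67.8 m s⁻¹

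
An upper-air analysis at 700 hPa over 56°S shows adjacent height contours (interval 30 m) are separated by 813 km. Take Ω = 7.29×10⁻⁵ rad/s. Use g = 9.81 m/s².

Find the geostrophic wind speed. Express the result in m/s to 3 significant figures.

2.99 m/s

Coriolis parameter at 56°S:
f = 2Ω sin φ = 2 × 7.29×10⁻⁵ × sin 56° = 1.21×10⁻⁴ s⁻¹
Height gradient: |∂Z/∂n| = 30 m / 813000 m = 3.69×10⁻⁵
On a pressure surface, geostrophic balance gives V_g = (g/f)|∂Z/∂n|:
V_g = 9.81 × 3.69×10⁻⁵ / 1.21×10⁻⁴ = 2.99 m/s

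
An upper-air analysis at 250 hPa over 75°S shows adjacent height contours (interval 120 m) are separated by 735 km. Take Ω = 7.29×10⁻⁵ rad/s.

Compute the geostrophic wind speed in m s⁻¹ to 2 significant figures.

Coriolis parameter at 75°S:
f = 2Ω sin φ = 2 × 7.29×10⁻⁵ × sin 75° = 1.41×10⁻⁴ s⁻¹
Height gradient: |∂Z/∂n| = 120 m / 735000 m = 1.63×10⁻⁴
On a pressure surface, geostrophic balance gives V_g = (g/f)|∂Z/∂n|:
V_g = 9.81 × 1.63×10⁻⁴ / 1.41×10⁻⁴ = 11.4 m/s

11 m s⁻¹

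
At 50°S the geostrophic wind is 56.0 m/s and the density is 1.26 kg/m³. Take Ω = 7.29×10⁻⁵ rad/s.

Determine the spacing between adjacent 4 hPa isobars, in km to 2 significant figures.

51 km

Coriolis parameter at 50°S:
f = 2Ω sin φ = 2 × 7.29×10⁻⁵ × sin 50° = 1.12×10⁻⁴ s⁻¹
Geostrophic balance rearranged: |∂P/∂n| = f ρ V_g
|∂P/∂n| = 1.12×10⁻⁴ × 1.26 × 56.0 = 7.88×10⁻³ Pa/m
Isobar spacing: Δn = ΔP/|∂P/∂n| = 400 Pa / 7.88×10⁻³ Pa/m = 50756 m ≈ 51 km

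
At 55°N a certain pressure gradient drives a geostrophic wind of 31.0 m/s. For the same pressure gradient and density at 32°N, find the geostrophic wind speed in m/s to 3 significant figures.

47.9 m/s

With the same pressure gradient and density, V_g ∝ 1/f ∝ 1/sin φ.
V₂ = V₁ · sin φ₁ / sin φ₂ = 31.0 × sin 55° / sin 32°
V₂ = 31.0 × 0.8192/0.5299 = 47.9 m/s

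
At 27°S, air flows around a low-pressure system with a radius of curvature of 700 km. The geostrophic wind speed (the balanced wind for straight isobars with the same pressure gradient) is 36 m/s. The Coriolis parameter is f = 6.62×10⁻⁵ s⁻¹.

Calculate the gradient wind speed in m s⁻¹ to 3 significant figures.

23.8 m s⁻¹

Around a low, centrifugal force acts outward with Coriolis, so pressure-gradient force balances both:
(1/ρ)|∂P/∂n| = fV + V²/R  →  V² + fR·V − fR·V_g = 0
With fR = 6.62×10⁻⁵ × 700×10³ m = 46.3 m/s:
V = [−fR + √((fR)² + 4 fR V_g)]/2 = [−46.3 + √(46.3² + 4×46.3×36)]/2 = 23.8 m/s
Subgeostrophic (V < V_g = 36 m/s), as expected around a low.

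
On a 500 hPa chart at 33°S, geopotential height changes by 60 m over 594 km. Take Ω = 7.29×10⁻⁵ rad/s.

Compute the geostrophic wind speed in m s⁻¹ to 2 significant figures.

12 m s⁻¹

Coriolis parameter at 33°S:
f = 2Ω sin φ = 2 × 7.29×10⁻⁵ × sin 33° = 7.94×10⁻⁵ s⁻¹
Height gradient: |∂Z/∂n| = 60 m / 594000 m = 1.01×10⁻⁴
On a pressure surface, geostrophic balance gives V_g = (g/f)|∂Z/∂n|:
V_g = 9.81 × 1.01×10⁻⁴ / 7.94×10⁻⁵ = 12.5 m/s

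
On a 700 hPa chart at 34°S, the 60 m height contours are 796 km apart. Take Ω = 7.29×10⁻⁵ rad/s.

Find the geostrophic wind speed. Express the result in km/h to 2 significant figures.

33 km/h

Coriolis parameter at 34°S:
f = 2Ω sin φ = 2 × 7.29×10⁻⁵ × sin 34° = 8.15×10⁻⁵ s⁻¹
Height gradient: |∂Z/∂n| = 60 m / 796000 m = 7.54×10⁻⁵
On a pressure surface, geostrophic balance gives V_g = (g/f)|∂Z/∂n|:
V_g = 9.81 × 7.54×10⁻⁵ / 8.15×10⁻⁵ = 9.07 m/s
Converting: 9.07 m/s × 3.6 = 33 km/h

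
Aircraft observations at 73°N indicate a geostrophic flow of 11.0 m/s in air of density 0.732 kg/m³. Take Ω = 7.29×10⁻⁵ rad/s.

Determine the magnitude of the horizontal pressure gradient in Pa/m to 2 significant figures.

Coriolis parameter at 73°N:
f = 2Ω sin φ = 2 × 7.29×10⁻⁵ × sin 73° = 1.39×10⁻⁴ s⁻¹
Geostrophic balance rearranged: |∂P/∂n| = f ρ V_g
|∂P/∂n| = 1.39×10⁻⁴ × 0.732 × 11.0 = 1.12×10⁻³ Pa/m

1.1×10⁻³ Pa/m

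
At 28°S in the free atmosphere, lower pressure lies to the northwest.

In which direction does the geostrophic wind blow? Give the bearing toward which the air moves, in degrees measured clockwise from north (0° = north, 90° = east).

The pressure-gradient force points toward the northwest (bearing 315°).
Geostrophic balance: in the Southern Hemisphere the Coriolis force deflects motion to the left, so the geostrophic wind blows 90° to the left of the pressure-gradient force (low pressure on the right).
Rotating 315° by 90° counterclockwise gives 225° — the wind blows toward the southwest.

225°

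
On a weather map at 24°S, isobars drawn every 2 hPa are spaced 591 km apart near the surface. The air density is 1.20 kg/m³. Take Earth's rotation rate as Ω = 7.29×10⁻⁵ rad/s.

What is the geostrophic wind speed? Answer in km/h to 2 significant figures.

Coriolis parameter at 24°S:
f = 2Ω sin φ = 2 × 7.29×10⁻⁵ × sin 24° = 5.93×10⁻⁵ s⁻¹
Pressure gradient: |∂P/∂n| = 200 Pa / 591000 m = 3.38×10⁻⁴ Pa/m
Geostrophic balance (pressure-gradient force = Coriolis force):
V_g = (1/(fρ)) |∂P/∂n| = 3.38×10⁻⁴ / (5.93×10⁻⁵ × 1.20) = 4.76 m/s
Converting: 4.76 m/s × 3.6 = 17 km/h

17 km/h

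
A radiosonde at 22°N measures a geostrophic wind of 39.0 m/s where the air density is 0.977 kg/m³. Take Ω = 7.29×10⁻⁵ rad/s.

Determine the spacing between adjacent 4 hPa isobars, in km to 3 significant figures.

Coriolis parameter at 22°N:
f = 2Ω sin φ = 2 × 7.29×10⁻⁵ × sin 22° = 5.46×10⁻⁵ s⁻¹
Geostrophic balance rearranged: |∂P/∂n| = f ρ V_g
|∂P/∂n| = 5.46×10⁻⁵ × 0.977 × 39.0 = 2.08×10⁻³ Pa/m
Isobar spacing: Δn = ΔP/|∂P/∂n| = 400 Pa / 2.08×10⁻³ Pa/m = 192206 m ≈ 192 km

192 km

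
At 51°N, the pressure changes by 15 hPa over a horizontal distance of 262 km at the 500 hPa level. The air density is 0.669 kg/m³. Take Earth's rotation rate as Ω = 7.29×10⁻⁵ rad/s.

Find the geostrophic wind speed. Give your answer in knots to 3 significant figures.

147 knots

Coriolis parameter at 51°N:
f = 2Ω sin φ = 2 × 7.29×10⁻⁵ × sin 51° = 1.13×10⁻⁴ s⁻¹
Pressure gradient: |∂P/∂n| = 1500 Pa / 262000 m = 5.73×10⁻³ Pa/m
Geostrophic balance (pressure-gradient force = Coriolis force):
V_g = (1/(fρ)) |∂P/∂n| = 5.73×10⁻³ / (1.13×10⁻⁴ × 0.669) = 75.5 m/s
Converting: 75.5 m/s × 1.944 = 147 knots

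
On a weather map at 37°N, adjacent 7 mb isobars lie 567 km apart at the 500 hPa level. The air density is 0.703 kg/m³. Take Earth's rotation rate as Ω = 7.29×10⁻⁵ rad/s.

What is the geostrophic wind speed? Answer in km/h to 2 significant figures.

Coriolis parameter at 37°N:
f = 2Ω sin φ = 2 × 7.29×10⁻⁵ × sin 37° = 8.77×10⁻⁵ s⁻¹
Pressure gradient: |∂P/∂n| = 700 Pa / 567000 m = 1.23×10⁻³ Pa/m
Geostrophic balance (pressure-gradient force = Coriolis force):
V_g = (1/(fρ)) |∂P/∂n| = 1.23×10⁻³ / (8.77×10⁻⁵ × 0.703) = 20.0 m/s
Converting: 20.0 m/s × 3.6 = 72 km/h

72 km/h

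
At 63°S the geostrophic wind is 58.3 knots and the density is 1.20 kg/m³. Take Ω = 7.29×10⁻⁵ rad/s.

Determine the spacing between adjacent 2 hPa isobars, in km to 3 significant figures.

Coriolis parameter at 63°S:
f = 2Ω sin φ = 2 × 7.29×10⁻⁵ × sin 63° = 1.30×10⁻⁴ s⁻¹
Wind speed in SI: 58.3 knots = 30.0 m/s
Geostrophic balance rearranged: |∂P/∂n| = f ρ V_g
|∂P/∂n| = 1.30×10⁻⁴ × 1.20 × 30.0 = 4.68×10⁻³ Pa/m
Isobar spacing: Δn = ΔP/|∂P/∂n| = 200 Pa / 4.68×10⁻³ Pa/m = 42776 m ≈ 42.8 km

42.8 km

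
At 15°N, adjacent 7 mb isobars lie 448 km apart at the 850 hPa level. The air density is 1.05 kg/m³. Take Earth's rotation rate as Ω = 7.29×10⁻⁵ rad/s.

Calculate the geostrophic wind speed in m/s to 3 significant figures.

Coriolis parameter at 15°N:
f = 2Ω sin φ = 2 × 7.29×10⁻⁵ × sin 15° = 3.77×10⁻⁵ s⁻¹
Pressure gradient: |∂P/∂n| = 700 Pa / 448000 m = 1.56×10⁻³ Pa/m
Geostrophic balance (pressure-gradient force = Coriolis force):
V_g = (1/(fρ)) |∂P/∂n| = 1.56×10⁻³ / (3.77×10⁻⁵ × 1.05) = 39.4 m/s

39.4 m/s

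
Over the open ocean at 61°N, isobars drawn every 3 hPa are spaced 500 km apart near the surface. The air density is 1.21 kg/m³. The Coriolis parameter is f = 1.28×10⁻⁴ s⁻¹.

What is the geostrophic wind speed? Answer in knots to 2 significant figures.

Pressure gradient: |∂P/∂n| = 300 Pa / 500000 m = 6.00×10⁻⁴ Pa/m
Geostrophic balance (pressure-gradient force = Coriolis force):
V_g = (1/(fρ)) |∂P/∂n| = 6.00×10⁻⁴ / (1.28×10⁻⁴ × 1.21) = 3.87 m/s
Converting: 3.87 m/s × 1.944 = 7.5 knots

7.5 knots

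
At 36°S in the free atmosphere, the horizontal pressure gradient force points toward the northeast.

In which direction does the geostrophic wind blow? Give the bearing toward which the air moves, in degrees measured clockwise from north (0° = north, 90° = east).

The pressure-gradient force points toward the northeast (bearing 045°).
Geostrophic balance: in the Southern Hemisphere the Coriolis force deflects motion to the left, so the geostrophic wind blows 90° to the left of the pressure-gradient force (low pressure on the right).
Rotating 045° by 90° counterclockwise gives 315° — the wind blows toward the northwest.

315°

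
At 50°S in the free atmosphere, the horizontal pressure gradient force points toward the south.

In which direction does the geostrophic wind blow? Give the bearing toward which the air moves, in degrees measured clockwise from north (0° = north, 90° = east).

The pressure-gradient force points toward the south (bearing 180°).
Geostrophic balance: in the Southern Hemisphere the Coriolis force deflects motion to the left, so the geostrophic wind blows 90° to the left of the pressure-gradient force (low pressure on the right).
Rotating 180° by 90° counterclockwise gives 090° — the wind blows toward the east.

090°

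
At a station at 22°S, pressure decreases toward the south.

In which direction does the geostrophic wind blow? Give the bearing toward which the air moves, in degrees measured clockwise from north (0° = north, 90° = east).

090°

The pressure-gradient force points toward the south (bearing 180°).
Geostrophic balance: in the Southern Hemisphere the Coriolis force deflects motion to the left, so the geostrophic wind blows 90° to the left of the pressure-gradient force (low pressure on the right).
Rotating 180° by 90° counterclockwise gives 090° — the wind blows toward the east.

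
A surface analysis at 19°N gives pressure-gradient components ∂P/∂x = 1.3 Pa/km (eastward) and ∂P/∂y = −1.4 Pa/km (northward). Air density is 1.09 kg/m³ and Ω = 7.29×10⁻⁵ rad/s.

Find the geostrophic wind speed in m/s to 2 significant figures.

Coriolis parameter at 19°N:
f = 2Ω sin φ = 2 × 7.29×10⁻⁵ × sin 19° = 4.75×10⁻⁵ s⁻¹
Component geostrophic relations (x east, y north):
u_g = −(1/(fρ)) ∂P/∂y,  v_g = (1/(fρ)) ∂P/∂x
u_g = −(−1.4×10⁻³)/(4.75×10⁻⁵ × 1.09) = 27.1 m/s;  v_g = (1.3×10⁻³)/(4.75×10⁻⁵ × 1.09) = 25.1 m/s
|V_g| = √(u_g² + v_g²) = 36.9 m/s

37 m/s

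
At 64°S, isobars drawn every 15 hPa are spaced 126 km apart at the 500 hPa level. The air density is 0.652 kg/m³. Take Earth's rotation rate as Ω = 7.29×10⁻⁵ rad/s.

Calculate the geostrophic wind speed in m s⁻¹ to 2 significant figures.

Coriolis parameter at 64°S:
f = 2Ω sin φ = 2 × 7.29×10⁻⁵ × sin 64° = 1.31×10⁻⁴ s⁻¹
Pressure gradient: |∂P/∂n| = 1500 Pa / 126000 m = 1.19×10⁻² Pa/m
Geostrophic balance (pressure-gradient force = Coriolis force):
V_g = (1/(fρ)) |∂P/∂n| = 1.19×10⁻² / (1.31×10⁻⁴ × 0.652) = 139 m/s

140 m s⁻¹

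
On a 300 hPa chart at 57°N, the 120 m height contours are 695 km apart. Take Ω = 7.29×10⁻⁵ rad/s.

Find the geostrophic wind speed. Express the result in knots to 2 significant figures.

27 knots

Coriolis parameter at 57°N:
f = 2Ω sin φ = 2 × 7.29×10⁻⁵ × sin 57° = 1.22×10⁻⁴ s⁻¹
Height gradient: |∂Z/∂n| = 120 m / 695000 m = 1.73×10⁻⁴
On a pressure surface, geostrophic balance gives V_g = (g/f)|∂Z/∂n|:
V_g = 9.81 × 1.73×10⁻⁴ / 1.22×10⁻⁴ = 13.9 m/s
Converting: 13.9 m/s × 1.944 = 27 knots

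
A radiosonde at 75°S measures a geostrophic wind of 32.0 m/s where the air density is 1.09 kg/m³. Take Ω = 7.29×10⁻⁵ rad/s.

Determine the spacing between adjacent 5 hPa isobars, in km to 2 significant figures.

100 km

Coriolis parameter at 75°S:
f = 2Ω sin φ = 2 × 7.29×10⁻⁵ × sin 75° = 1.41×10⁻⁴ s⁻¹
Geostrophic balance rearranged: |∂P/∂n| = f ρ V_g
|∂P/∂n| = 1.41×10⁻⁴ × 1.09 × 32.0 = 4.91×10⁻³ Pa/m
Isobar spacing: Δn = ΔP/|∂P/∂n| = 500 Pa / 4.91×10⁻³ Pa/m = 101787 m ≈ 100 km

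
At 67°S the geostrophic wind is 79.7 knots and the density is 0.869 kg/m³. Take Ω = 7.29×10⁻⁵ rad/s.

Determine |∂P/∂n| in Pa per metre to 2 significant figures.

4.8×10⁻³ Pa/m

Coriolis parameter at 67°S:
f = 2Ω sin φ = 2 × 7.29×10⁻⁵ × sin 67° = 1.34×10⁻⁴ s⁻¹
Wind speed in SI: 79.7 knots = 41.0 m/s
Geostrophic balance rearranged: |∂P/∂n| = f ρ V_g
|∂P/∂n| = 1.34×10⁻⁴ × 0.869 × 41.0 = 4.78×10⁻³ Pa/m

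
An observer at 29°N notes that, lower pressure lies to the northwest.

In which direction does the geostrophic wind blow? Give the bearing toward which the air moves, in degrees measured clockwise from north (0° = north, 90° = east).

045°

The pressure-gradient force points toward the northwest (bearing 315°).
Geostrophic balance: in the Northern Hemisphere the Coriolis force deflects motion to the right, so the geostrophic wind blows 90° to the right of the pressure-gradient force (low pressure on the left).
Rotating 315° by 90° clockwise gives 045° — the wind blows toward the northeast.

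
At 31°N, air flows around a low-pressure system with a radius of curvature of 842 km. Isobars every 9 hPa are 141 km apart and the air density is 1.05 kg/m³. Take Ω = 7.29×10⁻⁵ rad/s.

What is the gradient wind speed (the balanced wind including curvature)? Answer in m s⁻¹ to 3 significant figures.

46.6 m s⁻¹

Coriolis parameter at 31°N:
f = 2Ω sin φ = 2 × 7.29×10⁻⁵ × sin 31° = 7.51×10⁻⁵ s⁻¹
Pressure gradient: |∂P/∂n| = 900 Pa / 141000 m = 6.38×10⁻³ Pa/m
Geostrophic speed: V_g = |∂P/∂n|/(fρ) = 6.38×10⁻³/(7.51×10⁻⁵ × 1.05) = 81.0 m/s
Around a low, centrifugal force acts outward with Coriolis, so pressure-gradient force balances both:
(1/ρ)|∂P/∂n| = fV + V²/R  →  V² + fR·V − fR·V_g = 0
With fR = 7.51×10⁻⁵ × 842×10³ m = 63.2 m/s:
V = [−fR + √((fR)² + 4 fR V_g)]/2 = [−63.2 + √(63.2² + 4×63.2×81)]/2 = 46.6 m/s
Subgeostrophic (V < V_g = 81 m/s), as expected around a low.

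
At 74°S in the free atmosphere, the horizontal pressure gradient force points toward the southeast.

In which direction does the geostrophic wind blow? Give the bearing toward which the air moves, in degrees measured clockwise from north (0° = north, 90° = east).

045°

The pressure-gradient force points toward the southeast (bearing 135°).
Geostrophic balance: in the Southern Hemisphere the Coriolis force deflects motion to the left, so the geostrophic wind blows 90° to the left of the pressure-gradient force (low pressure on the right).
Rotating 135° by 90° counterclockwise gives 045° — the wind blows toward the northeast.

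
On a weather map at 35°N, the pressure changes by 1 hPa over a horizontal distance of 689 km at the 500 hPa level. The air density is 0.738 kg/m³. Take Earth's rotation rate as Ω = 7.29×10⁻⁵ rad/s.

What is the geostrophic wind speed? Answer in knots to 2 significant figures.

Coriolis parameter at 35°N:
f = 2Ω sin φ = 2 × 7.29×10⁻⁵ × sin 35° = 8.36×10⁻⁵ s⁻¹
Pressure gradient: |∂P/∂n| = 100 Pa / 689000 m = 1.45×10⁻⁴ Pa/m
Geostrophic balance (pressure-gradient force = Coriolis force):
V_g = (1/(fρ)) |∂P/∂n| = 1.45×10⁻⁴ / (8.36×10⁻⁵ × 0.738) = 2.35 m/s
Converting: 2.35 m/s × 1.944 = 4.6 knots

4.6 knots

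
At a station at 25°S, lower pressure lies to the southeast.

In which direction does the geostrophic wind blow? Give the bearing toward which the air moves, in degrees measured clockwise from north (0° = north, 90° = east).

045°

The pressure-gradient force points toward the southeast (bearing 135°).
Geostrophic balance: in the Southern Hemisphere the Coriolis force deflects motion to the left, so the geostrophic wind blows 90° to the left of the pressure-gradient force (low pressure on the right).
Rotating 135° by 90° counterclockwise gives 045° — the wind blows toward the northeast.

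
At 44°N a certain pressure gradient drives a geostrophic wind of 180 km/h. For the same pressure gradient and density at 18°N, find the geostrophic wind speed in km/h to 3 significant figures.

With the same pressure gradient and density, V_g ∝ 1/f ∝ 1/sin φ.
V₂ = V₁ · sin φ₁ / sin φ₂ = 180 × sin 44° / sin 18°
V₂ = 180 × 0.6947/0.3090 = 405 km/h

405 km/h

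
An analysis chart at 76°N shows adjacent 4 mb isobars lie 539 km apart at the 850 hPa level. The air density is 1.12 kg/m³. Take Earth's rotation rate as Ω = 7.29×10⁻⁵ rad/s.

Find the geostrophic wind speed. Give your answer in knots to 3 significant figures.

9.10 knots

Coriolis parameter at 76°N:
f = 2Ω sin φ = 2 × 7.29×10⁻⁵ × sin 76° = 1.41×10⁻⁴ s⁻¹
Pressure gradient: |∂P/∂n| = 400 Pa / 539000 m = 7.42×10⁻⁴ Pa/m
Geostrophic balance (pressure-gradient force = Coriolis force):
V_g = (1/(fρ)) |∂P/∂n| = 7.42×10⁻⁴ / (1.41×10⁻⁴ × 1.12) = 4.68 m/s
Converting: 4.68 m/s × 1.944 = 9.10 knots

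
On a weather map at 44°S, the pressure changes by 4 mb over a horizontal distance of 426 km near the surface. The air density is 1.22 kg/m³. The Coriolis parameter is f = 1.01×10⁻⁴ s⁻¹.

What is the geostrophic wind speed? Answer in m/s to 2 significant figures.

Pressure gradient: |∂P/∂n| = 400 Pa / 426000 m = 9.39×10⁻⁴ Pa/m
Geostrophic balance (pressure-gradient force = Coriolis force):
V_g = (1/(fρ)) |∂P/∂n| = 9.39×10⁻⁴ / (1.01×10⁻⁴ × 1.22) = 7.62 m/s

7.6 m/s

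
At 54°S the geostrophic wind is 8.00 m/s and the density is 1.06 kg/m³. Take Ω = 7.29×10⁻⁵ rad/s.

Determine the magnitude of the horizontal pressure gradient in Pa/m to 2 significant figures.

1.0×10⁻³ Pa/m

Coriolis parameter at 54°S:
f = 2Ω sin φ = 2 × 7.29×10⁻⁵ × sin 54° = 1.18×10⁻⁴ s⁻¹
Geostrophic balance rearranged: |∂P/∂n| = f ρ V_g
|∂P/∂n| = 1.18×10⁻⁴ × 1.06 × 8.00 = 1.00×10⁻³ Pa/m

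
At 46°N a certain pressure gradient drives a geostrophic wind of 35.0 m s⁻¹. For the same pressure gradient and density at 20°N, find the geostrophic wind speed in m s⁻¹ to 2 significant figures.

74 m s⁻¹

With the same pressure gradient and density, V_g ∝ 1/f ∝ 1/sin φ.
V₂ = V₁ · sin φ₁ / sin φ₂ = 35.0 × sin 46° / sin 20°
V₂ = 35.0 × 0.7193/0.3420 = 74 m s⁻¹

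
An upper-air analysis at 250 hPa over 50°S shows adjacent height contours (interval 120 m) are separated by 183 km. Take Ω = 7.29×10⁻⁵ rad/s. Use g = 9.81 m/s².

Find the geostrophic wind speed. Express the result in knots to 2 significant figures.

Coriolis parameter at 50°S:
f = 2Ω sin φ = 2 × 7.29×10⁻⁵ × sin 50° = 1.12×10⁻⁴ s⁻¹
Height gradient: |∂Z/∂n| = 120 m / 183000 m = 6.56×10⁻⁴
On a pressure surface, geostrophic balance gives V_g = (g/f)|∂Z/∂n|:
V_g = 9.81 × 6.56×10⁻⁴ / 1.12×10⁻⁴ = 57.6 m/s
Converting: 57.6 m/s × 1.944 = 110 knots

110 knots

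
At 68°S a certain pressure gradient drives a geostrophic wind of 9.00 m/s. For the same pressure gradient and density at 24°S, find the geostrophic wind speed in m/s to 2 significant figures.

With the same pressure gradient and density, V_g ∝ 1/f ∝ 1/sin φ.
V₂ = V₁ · sin φ₁ / sin φ₂ = 9.00 × sin 68° / sin 24°
V₂ = 9.00 × 0.9272/0.4067 = 21 m/s

21 m/s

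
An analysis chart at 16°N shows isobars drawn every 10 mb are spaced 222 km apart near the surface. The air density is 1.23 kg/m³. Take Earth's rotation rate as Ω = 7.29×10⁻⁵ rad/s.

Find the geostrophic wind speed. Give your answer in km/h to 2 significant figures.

330 km/h

Coriolis parameter at 16°N:
f = 2Ω sin φ = 2 × 7.29×10⁻⁵ × sin 16° = 4.02×10⁻⁵ s⁻¹
Pressure gradient: |∂P/∂n| = 1000 Pa / 222000 m = 4.50×10⁻³ Pa/m
Geostrophic balance (pressure-gradient force = Coriolis force):
V_g = (1/(fρ)) |∂P/∂n| = 4.50×10⁻³ / (4.02×10⁻⁵ × 1.23) = 91.1 m/s
Converting: 91.1 m/s × 3.6 = 330 km/h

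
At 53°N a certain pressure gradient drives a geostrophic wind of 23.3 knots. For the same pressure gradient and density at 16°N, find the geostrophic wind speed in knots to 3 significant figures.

With the same pressure gradient and density, V_g ∝ 1/f ∝ 1/sin φ.
V₂ = V₁ · sin φ₁ / sin φ₂ = 23.3 × sin 53° / sin 16°
V₂ = 23.3 × 0.7986/0.2756 = 67.5 knots

67.5 knots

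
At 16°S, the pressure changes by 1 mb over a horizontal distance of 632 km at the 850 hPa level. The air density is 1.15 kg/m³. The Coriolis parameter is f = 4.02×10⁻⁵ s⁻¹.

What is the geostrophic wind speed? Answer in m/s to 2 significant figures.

3.4 m/s

Pressure gradient: |∂P/∂n| = 100 Pa / 632000 m = 1.58×10⁻⁴ Pa/m
Geostrophic balance (pressure-gradient force = Coriolis force):
V_g = (1/(fρ)) |∂P/∂n| = 1.58×10⁻⁴ / (4.02×10⁻⁵ × 1.15) = 3.42 m/s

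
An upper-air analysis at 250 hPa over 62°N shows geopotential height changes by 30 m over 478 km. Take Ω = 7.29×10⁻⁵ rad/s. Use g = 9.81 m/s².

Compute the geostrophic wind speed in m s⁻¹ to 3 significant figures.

4.78 m s⁻¹

Coriolis parameter at 62°N:
f = 2Ω sin φ = 2 × 7.29×10⁻⁵ × sin 62° = 1.29×10⁻⁴ s⁻¹
Height gradient: |∂Z/∂n| = 30 m / 478000 m = 6.28×10⁻⁵
On a pressure surface, geostrophic balance gives V_g = (g/f)|∂Z/∂n|:
V_g = 9.81 × 6.28×10⁻⁵ / 1.29×10⁻⁴ = 4.78 m/s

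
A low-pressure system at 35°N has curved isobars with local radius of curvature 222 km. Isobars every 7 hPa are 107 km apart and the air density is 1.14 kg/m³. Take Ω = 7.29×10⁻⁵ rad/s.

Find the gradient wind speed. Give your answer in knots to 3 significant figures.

53.6 knots

Coriolis parameter at 35°N:
f = 2Ω sin φ = 2 × 7.29×10⁻⁵ × sin 35° = 8.36×10⁻⁵ s⁻¹
Pressure gradient: |∂P/∂n| = 700 Pa / 107000 m = 6.54×10⁻³ Pa/m
Geostrophic speed: V_g = |∂P/∂n|/(fρ) = 6.54×10⁻³/(8.36×10⁻⁵ × 1.14) = 68.6 m/s
Around a low, centrifugal force acts outward with Coriolis, so pressure-gradient force balances both:
(1/ρ)|∂P/∂n| = fV + V²/R  →  V² + fR·V − fR·V_g = 0
With fR = 8.36×10⁻⁵ × 222×10³ m = 18.6 m/s:
V = [−fR + √((fR)² + 4 fR V_g)]/2 = [−18.6 + √(18.6² + 4×18.6×68.6)]/2 = 27.6 m/s
Subgeostrophic (V < V_g = 68.6 m/s), as expected around a low.
Converting: 27.6 m/s × 1.944 = 53.6 knots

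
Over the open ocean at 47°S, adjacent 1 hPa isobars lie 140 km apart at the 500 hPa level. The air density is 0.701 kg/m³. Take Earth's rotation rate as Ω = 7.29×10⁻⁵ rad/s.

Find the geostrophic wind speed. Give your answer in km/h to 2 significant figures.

34 km/h

Coriolis parameter at 47°S:
f = 2Ω sin φ = 2 × 7.29×10⁻⁵ × sin 47° = 1.07×10⁻⁴ s⁻¹
Pressure gradient: |∂P/∂n| = 100 Pa / 140000 m = 7.14×10⁻⁴ Pa/m
Geostrophic balance (pressure-gradient force = Coriolis force):
V_g = (1/(fρ)) |∂P/∂n| = 7.14×10⁻⁴ / (1.07×10⁻⁴ × 0.701) = 9.56 m/s
Converting: 9.56 m/s × 3.6 = 34 km/h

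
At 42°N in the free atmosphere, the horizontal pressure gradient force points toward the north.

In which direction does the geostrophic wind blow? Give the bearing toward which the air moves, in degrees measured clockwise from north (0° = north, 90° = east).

The pressure-gradient force points toward the north (bearing 000°).
Geostrophic balance: in the Northern Hemisphere the Coriolis force deflects motion to the right, so the geostrophic wind blows 90° to the right of the pressure-gradient force (low pressure on the left).
Rotating 000° by 90° clockwise gives 090° — the wind blows toward the east.

090°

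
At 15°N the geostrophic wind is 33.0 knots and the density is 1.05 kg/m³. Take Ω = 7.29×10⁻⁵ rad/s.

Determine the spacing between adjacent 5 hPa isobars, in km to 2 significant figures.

Coriolis parameter at 15°N:
f = 2Ω sin φ = 2 × 7.29×10⁻⁵ × sin 15° = 3.77×10⁻⁵ s⁻¹
Wind speed in SI: 33.0 knots = 17.0 m/s
Geostrophic balance rearranged: |∂P/∂n| = f ρ V_g
|∂P/∂n| = 3.77×10⁻⁵ × 1.05 × 17.0 = 6.73×10⁻⁴ Pa/m
Isobar spacing: Δn = ΔP/|∂P/∂n| = 500 Pa / 6.73×10⁻⁴ Pa/m = 743318 m ≈ 740 km

740 km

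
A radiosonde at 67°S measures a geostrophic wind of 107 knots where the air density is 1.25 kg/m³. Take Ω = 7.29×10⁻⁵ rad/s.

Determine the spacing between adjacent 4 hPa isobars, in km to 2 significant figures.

43 km

Coriolis parameter at 67°S:
f = 2Ω sin φ = 2 × 7.29×10⁻⁵ × sin 67° = 1.34×10⁻⁴ s⁻¹
Wind speed in SI: 107 knots = 55.0 m/s
Geostrophic balance rearranged: |∂P/∂n| = f ρ V_g
|∂P/∂n| = 1.34×10⁻⁴ × 1.25 × 55.0 = 9.23×10⁻³ Pa/m
Isobar spacing: Δn = ΔP/|∂P/∂n| = 400 Pa / 9.23×10⁻³ Pa/m = 43316 m ≈ 43 km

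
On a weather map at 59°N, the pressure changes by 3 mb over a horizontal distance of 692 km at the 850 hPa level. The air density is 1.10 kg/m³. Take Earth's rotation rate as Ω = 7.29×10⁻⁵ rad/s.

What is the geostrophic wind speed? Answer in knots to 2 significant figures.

Coriolis parameter at 59°N:
f = 2Ω sin φ = 2 × 7.29×10⁻⁵ × sin 59° = 1.25×10⁻⁴ s⁻¹
Pressure gradient: |∂P/∂n| = 300 Pa / 692000 m = 4.34×10⁻⁴ Pa/m
Geostrophic balance (pressure-gradient force = Coriolis force):
V_g = (1/(fρ)) |∂P/∂n| = 4.34×10⁻⁴ / (1.25×10⁻⁴ × 1.10) = 3.15 m/s
Converting: 3.15 m/s × 1.944 = 6.1 knots

6.1 knots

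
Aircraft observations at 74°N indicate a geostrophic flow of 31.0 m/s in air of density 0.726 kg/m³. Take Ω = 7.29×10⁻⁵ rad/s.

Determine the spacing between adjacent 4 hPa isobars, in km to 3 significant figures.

Coriolis parameter at 74°N:
f = 2Ω sin φ = 2 × 7.29×10⁻⁵ × sin 74° = 1.40×10⁻⁴ s⁻¹
Geostrophic balance rearranged: |∂P/∂n| = f ρ V_g
|∂P/∂n| = 1.40×10⁻⁴ × 0.726 × 31.0 = 3.15×10⁻³ Pa/m
Isobar spacing: Δn = ΔP/|∂P/∂n| = 400 Pa / 3.15×10⁻³ Pa/m = 126813 m ≈ 127 km

127 km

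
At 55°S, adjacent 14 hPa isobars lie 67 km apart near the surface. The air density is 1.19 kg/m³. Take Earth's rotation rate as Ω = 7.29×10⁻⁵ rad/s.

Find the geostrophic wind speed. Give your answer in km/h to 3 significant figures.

Coriolis parameter at 55°S:
f = 2Ω sin φ = 2 × 7.29×10⁻⁵ × sin 55° = 1.19×10⁻⁴ s⁻¹
Pressure gradient: |∂P/∂n| = 1400 Pa / 67000 m = 2.09×10⁻² Pa/m
Geostrophic balance (pressure-gradient force = Coriolis force):
V_g = (1/(fρ)) |∂P/∂n| = 2.09×10⁻² / (1.19×10⁻⁴ × 1.19) = 147 m/s
Converting: 147 m/s × 3.6 = 529 km/h

529 km/h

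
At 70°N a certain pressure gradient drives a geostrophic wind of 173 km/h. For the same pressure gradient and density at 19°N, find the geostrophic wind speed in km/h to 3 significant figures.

499 km/h

With the same pressure gradient and density, V_g ∝ 1/f ∝ 1/sin φ.
V₂ = V₁ · sin φ₁ / sin φ₂ = 173 × sin 70° / sin 19°
V₂ = 173 × 0.9397/0.3256 = 499 km/h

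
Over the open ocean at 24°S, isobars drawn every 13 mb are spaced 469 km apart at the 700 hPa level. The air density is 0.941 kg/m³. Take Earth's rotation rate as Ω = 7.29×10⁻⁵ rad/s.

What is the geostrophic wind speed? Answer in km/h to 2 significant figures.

180 km/h

Coriolis parameter at 24°S:
f = 2Ω sin φ = 2 × 7.29×10⁻⁵ × sin 24° = 5.93×10⁻⁵ s⁻¹
Pressure gradient: |∂P/∂n| = 1300 Pa / 469000 m = 2.77×10⁻³ Pa/m
Geostrophic balance (pressure-gradient force = Coriolis force):
V_g = (1/(fρ)) |∂P/∂n| = 2.77×10⁻³ / (5.93×10⁻⁵ × 0.941) = 49.7 m/s
Converting: 49.7 m/s × 3.6 = 180 km/h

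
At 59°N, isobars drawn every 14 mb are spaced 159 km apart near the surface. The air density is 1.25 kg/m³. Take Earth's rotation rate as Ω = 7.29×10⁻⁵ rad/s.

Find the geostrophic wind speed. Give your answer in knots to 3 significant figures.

Coriolis parameter at 59°N:
f = 2Ω sin φ = 2 × 7.29×10⁻⁵ × sin 59° = 1.25×10⁻⁴ s⁻¹
Pressure gradient: |∂P/∂n| = 1400 Pa / 159000 m = 8.81×10⁻³ Pa/m
Geostrophic balance (pressure-gradient force = Coriolis force):
V_g = (1/(fρ)) |∂P/∂n| = 8.81×10⁻³ / (1.25×10⁻⁴ × 1.25) = 56.4 m/s
Converting: 56.4 m/s × 1.944 = 110 knots

110 knots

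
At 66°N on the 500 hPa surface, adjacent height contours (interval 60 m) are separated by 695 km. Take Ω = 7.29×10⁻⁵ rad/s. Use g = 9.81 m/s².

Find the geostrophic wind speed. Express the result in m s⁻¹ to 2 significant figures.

6.4 m s⁻¹

Coriolis parameter at 66°N:
f = 2Ω sin φ = 2 × 7.29×10⁻⁵ × sin 66° = 1.33×10⁻⁴ s⁻¹
Height gradient: |∂Z/∂n| = 60 m / 695000 m = 8.63×10⁻⁵
On a pressure surface, geostrophic balance gives V_g = (g/f)|∂Z/∂n|:
V_g = 9.81 × 8.63×10⁻⁵ / 1.33×10⁻⁴ = 6.36 m/s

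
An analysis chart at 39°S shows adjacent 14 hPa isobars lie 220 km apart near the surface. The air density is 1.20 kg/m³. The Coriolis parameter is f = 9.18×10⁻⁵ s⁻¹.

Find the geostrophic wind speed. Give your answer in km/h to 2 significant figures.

Pressure gradient: |∂P/∂n| = 1400 Pa / 220000 m = 6.36×10⁻³ Pa/m
Geostrophic balance (pressure-gradient force = Coriolis force):
V_g = (1/(fρ)) |∂P/∂n| = 6.36×10⁻³ / (9.18×10⁻⁵ × 1.20) = 57.8 m/s
Converting: 57.8 m/s × 3.6 = 210 km/h

210 km/h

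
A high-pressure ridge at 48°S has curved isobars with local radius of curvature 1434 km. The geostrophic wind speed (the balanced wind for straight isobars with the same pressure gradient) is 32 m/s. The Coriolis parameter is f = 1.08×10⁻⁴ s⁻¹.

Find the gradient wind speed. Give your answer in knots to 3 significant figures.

Around a high, pressure-gradient force acts outward with centrifugal, so Coriolis balances both:
fV = (1/ρ)|∂P/∂n| + V²/R  →  V² − fR·V + fR·V_g = 0
With fR = 1.08×10⁻⁴ × 1434×10³ m = 155 m/s:
V = [fR − √((fR)² − 4 fR V_g)]/2 = [155 − √(155² − 4×155×32)]/2 = 45.2 m/s
Supergeostrophic (V > V_g = 32 m/s), as expected around a high.
Converting: 45.2 m/s × 1.944 = 87.8 knots

87.8 knots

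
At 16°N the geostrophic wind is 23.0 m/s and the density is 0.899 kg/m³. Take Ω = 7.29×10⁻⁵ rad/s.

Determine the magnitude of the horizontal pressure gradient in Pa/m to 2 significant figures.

Coriolis parameter at 16°N:
f = 2Ω sin φ = 2 × 7.29×10⁻⁵ × sin 16° = 4.02×10⁻⁵ s⁻¹
Geostrophic balance rearranged: |∂P/∂n| = f ρ V_g
|∂P/∂n| = 4.02×10⁻⁵ × 0.899 × 23.0 = 8.31×10⁻⁴ Pa/m

8.3×10⁻⁴ Pa/m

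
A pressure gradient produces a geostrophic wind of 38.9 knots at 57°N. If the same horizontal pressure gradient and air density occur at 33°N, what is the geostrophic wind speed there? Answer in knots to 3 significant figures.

With the same pressure gradient and density, V_g ∝ 1/f ∝ 1/sin φ.
V₂ = V₁ · sin φ₁ / sin φ₂ = 38.9 × sin 57° / sin 33°
V₂ = 38.9 × 0.8387/0.5446 = 59.9 knots

59.9 knots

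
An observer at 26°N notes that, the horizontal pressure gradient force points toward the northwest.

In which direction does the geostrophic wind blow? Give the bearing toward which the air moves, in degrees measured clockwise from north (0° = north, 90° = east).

045°

The pressure-gradient force points toward the northwest (bearing 315°).
Geostrophic balance: in the Northern Hemisphere the Coriolis force deflects motion to the right, so the geostrophic wind blows 90° to the right of the pressure-gradient force (low pressure on the left).
Rotating 315° by 90° clockwise gives 045° — the wind blows toward the northeast.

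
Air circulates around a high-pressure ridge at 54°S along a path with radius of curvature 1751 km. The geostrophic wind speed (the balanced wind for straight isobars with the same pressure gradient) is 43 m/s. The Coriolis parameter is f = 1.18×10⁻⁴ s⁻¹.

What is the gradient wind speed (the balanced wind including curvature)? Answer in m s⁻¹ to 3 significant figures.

Around a high, pressure-gradient force acts outward with centrifugal, so Coriolis balances both:
fV = (1/ρ)|∂P/∂n| + V²/R  →  V² − fR·V + fR·V_g = 0
With fR = 1.18×10⁻⁴ × 1751×10³ m = 207 m/s:
V = [fR − √((fR)² − 4 fR V_g)]/2 = [207 − √(207² − 4×207×43)]/2 = 61 m/s
Supergeostrophic (V > V_g = 43 m/s), as expected around a high.

61.0 m s⁻¹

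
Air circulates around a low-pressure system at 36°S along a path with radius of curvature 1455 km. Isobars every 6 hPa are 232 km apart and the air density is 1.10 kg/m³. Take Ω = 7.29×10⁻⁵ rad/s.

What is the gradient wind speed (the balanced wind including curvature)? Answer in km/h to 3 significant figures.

83.3 km/h

Coriolis parameter at 36°S:
f = 2Ω sin φ = 2 × 7.29×10⁻⁵ × sin 36° = 8.57×10⁻⁵ s⁻¹
Pressure gradient: |∂P/∂n| = 600 Pa / 232000 m = 2.59×10⁻³ Pa/m
Geostrophic speed: V_g = |∂P/∂n|/(fρ) = 2.59×10⁻³/(8.57×10⁻⁵ × 1.10) = 27.4 m/s
Around a low, centrifugal force acts outward with Coriolis, so pressure-gradient force balances both:
(1/ρ)|∂P/∂n| = fV + V²/R  →  V² + fR·V − fR·V_g = 0
With fR = 8.57×10⁻⁵ × 1455×10³ m = 125 m/s:
V = [−fR + √((fR)² + 4 fR V_g)]/2 = [−125 + √(125² + 4×125×27.4)]/2 = 23.1 m/s
Subgeostrophic (V < V_g = 27.4 m/s), as expected around a low.
Converting: 23.1 m/s × 3.6 = 83.3 km/h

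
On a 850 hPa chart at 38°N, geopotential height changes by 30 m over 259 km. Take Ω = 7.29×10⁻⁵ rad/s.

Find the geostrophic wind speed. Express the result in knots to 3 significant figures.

Coriolis parameter at 38°N:
f = 2Ω sin φ = 2 × 7.29×10⁻⁵ × sin 38° = 8.98×10⁻⁵ s⁻¹
Height gradient: |∂Z/∂n| = 30 m / 259000 m = 1.16×10⁻⁴
On a pressure surface, geostrophic balance gives V_g = (g/f)|∂Z/∂n|:
V_g = 9.81 × 1.16×10⁻⁴ / 8.98×10⁻⁵ = 12.7 m/s
Converting: 12.7 m/s × 1.944 = 24.6 knots

24.6 knots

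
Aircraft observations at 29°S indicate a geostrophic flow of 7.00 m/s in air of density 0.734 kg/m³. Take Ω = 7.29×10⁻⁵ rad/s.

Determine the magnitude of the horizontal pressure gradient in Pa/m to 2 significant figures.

3.6×10⁻⁴ Pa/m

Coriolis parameter at 29°S:
f = 2Ω sin φ = 2 × 7.29×10⁻⁵ × sin 29° = 7.07×10⁻⁵ s⁻¹
Geostrophic balance rearranged: |∂P/∂n| = f ρ V_g
|∂P/∂n| = 7.07×10⁻⁵ × 0.734 × 7.00 = 3.63×10⁻⁴ Pa/m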